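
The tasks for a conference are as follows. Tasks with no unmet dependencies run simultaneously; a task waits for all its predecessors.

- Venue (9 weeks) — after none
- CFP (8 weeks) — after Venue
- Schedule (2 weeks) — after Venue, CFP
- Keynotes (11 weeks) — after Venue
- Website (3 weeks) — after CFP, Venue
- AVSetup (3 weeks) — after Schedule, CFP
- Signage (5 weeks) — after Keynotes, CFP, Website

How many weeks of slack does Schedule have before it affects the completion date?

3

Critical path: Venue→CFP→Website→Signage = 9+8+3+5 = 25, so the finish is 25 weeks.
The longest chain containing Schedule totals 22 weeks.
So Schedule can slip 22 − 19 = 3 weeks.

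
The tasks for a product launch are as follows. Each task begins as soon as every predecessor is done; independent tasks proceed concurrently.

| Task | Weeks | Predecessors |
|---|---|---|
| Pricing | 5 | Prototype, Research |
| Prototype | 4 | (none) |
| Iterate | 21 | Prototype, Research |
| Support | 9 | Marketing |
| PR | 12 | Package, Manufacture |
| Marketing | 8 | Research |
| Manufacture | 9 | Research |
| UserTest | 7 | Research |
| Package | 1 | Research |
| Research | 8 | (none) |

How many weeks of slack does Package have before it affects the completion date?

Critical path: Research→Iterate = 8+21 = 29, so the finish is 29 weeks.
Longest path through Package: 21 weeks (earliest finish 9, latest finish 17).
Slack of Package = 16 − 8 = 8 weeks.

8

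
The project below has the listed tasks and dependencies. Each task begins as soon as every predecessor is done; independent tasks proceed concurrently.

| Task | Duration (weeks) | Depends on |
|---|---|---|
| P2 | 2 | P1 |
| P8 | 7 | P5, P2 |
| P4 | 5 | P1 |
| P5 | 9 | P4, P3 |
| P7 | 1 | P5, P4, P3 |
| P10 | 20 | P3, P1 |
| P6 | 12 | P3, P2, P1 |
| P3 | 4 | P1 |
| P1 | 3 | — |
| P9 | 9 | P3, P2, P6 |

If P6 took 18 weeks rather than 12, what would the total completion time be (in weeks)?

The binding path is P1→P3→P6→P9 = 3+4+12+9 = 28; finish at 28 weeks.
P6 is on the critical path; changing it to 18 makes that path 34 weeks.
That remains the longest chain; total 34 weeks.

34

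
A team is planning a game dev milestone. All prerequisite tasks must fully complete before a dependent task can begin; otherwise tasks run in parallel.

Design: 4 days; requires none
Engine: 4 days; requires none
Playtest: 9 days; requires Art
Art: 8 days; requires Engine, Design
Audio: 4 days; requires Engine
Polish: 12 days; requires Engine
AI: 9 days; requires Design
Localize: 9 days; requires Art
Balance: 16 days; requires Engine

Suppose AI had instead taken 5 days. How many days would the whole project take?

The binding path is Design→Art→Playtest = 4+8+9 = 21; finish at 21 days.
The longest path through AI is only 13 days, so AI has float 8.
That remains the longest chain; total 21 days.

21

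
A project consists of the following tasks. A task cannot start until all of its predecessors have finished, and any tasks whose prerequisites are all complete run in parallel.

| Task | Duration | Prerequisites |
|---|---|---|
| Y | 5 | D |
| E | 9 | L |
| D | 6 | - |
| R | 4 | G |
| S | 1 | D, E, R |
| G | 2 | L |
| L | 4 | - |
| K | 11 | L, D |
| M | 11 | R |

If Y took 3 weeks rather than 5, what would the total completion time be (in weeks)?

As given, the longest chain is L→G→R→M = 4+2+4+11 = 21, so the finish is 21 weeks.
The longest path through Y is only 11 weeks, so Y has float 10.
That remains the longest chain; total 21 weeks.

21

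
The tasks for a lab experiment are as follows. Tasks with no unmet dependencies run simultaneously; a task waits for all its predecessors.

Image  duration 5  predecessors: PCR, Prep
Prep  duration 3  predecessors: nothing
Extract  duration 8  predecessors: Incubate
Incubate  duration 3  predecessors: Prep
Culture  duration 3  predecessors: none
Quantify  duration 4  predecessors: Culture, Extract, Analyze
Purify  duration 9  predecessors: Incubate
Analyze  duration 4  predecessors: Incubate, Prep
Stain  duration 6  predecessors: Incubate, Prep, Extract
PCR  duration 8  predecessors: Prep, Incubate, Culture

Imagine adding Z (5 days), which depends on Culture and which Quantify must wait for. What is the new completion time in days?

Originally the job takes 20 days.
With Z inserted, Quantify now waits for max(Culture, Extract, Analyze, Z).
New critical path: Prep→Incubate→Extract→Stain = 3+3+8+6 = 20 ⇒ 20 days.

20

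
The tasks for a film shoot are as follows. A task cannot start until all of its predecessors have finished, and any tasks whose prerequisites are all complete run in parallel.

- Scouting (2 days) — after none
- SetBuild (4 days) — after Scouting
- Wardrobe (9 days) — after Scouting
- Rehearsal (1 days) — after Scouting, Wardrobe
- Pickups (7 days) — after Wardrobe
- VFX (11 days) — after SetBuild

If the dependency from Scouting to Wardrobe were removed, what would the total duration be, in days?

17

Original critical path: Scouting→Wardrobe→Pickups = 2+9+7 = 18 ⇒ 18 days.
Without Scouting→Wardrobe, Wardrobe's earliest start moves from 2 to 0.
New critical path: Scouting→SetBuild→VFX = 2+4+11 = 17 ⇒ 17 days.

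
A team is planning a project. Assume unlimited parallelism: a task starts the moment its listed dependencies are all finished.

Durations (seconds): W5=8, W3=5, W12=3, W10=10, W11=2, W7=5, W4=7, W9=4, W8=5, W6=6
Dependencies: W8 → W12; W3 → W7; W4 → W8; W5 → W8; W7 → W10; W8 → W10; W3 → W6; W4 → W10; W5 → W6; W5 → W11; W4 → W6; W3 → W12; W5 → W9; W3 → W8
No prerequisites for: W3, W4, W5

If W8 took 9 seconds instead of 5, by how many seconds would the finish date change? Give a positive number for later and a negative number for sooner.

4

Actual critical path: W5→W8→W10 = 8+5+10 = 23 ⇒ 23 seconds.
W8 lies on that path, so at 9 seconds the path becomes 27 seconds.
The critical path is still W5→W8→W10; finish is now 27 seconds.
Change in finish: 27 − 23 = +4 seconds.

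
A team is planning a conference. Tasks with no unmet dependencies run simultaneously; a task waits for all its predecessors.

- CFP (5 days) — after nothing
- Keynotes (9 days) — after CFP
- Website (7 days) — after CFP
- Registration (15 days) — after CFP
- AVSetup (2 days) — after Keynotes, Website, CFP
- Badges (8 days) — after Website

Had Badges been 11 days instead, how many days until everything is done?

23

Critical path before the change: CFP→Website→Badges = 5+7+8 = 20 giving 20 days.
Since Badges is critical, the +3 change carries straight to that chain (now 23 days).
That remains the longest chain; total 23 days.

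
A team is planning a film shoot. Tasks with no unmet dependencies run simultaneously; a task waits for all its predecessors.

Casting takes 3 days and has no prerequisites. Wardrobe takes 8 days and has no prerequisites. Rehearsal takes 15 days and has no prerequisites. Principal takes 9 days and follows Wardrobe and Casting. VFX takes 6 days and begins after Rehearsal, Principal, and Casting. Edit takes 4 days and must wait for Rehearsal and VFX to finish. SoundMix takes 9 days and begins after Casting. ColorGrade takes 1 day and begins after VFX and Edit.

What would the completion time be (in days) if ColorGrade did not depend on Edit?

27

Before: longest chain Wardrobe→Principal→VFX→Edit→ColorGrade = 8+9+6+4+1 = 28, finish 28.
Without Edit→ColorGrade, ColorGrade's earliest start moves from 27 to 23.
After: Wardrobe→Principal→VFX→Edit = 8+9+6+4 = 27 → 27 days.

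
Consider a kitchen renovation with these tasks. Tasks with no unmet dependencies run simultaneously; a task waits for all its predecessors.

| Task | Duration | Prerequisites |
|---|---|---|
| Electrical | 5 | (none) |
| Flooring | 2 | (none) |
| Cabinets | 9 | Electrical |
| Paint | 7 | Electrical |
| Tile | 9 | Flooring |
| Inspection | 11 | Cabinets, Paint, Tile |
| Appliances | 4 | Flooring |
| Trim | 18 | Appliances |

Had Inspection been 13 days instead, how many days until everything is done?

Actual critical path: Electrical→Cabinets→Inspection = 5+9+11 = 25 ⇒ 25 days.
Inspection is on the critical path; changing it to 13 makes that path 27 days.
The critical path is still Electrical→Cabinets→Inspection; finish is now 27 days.

27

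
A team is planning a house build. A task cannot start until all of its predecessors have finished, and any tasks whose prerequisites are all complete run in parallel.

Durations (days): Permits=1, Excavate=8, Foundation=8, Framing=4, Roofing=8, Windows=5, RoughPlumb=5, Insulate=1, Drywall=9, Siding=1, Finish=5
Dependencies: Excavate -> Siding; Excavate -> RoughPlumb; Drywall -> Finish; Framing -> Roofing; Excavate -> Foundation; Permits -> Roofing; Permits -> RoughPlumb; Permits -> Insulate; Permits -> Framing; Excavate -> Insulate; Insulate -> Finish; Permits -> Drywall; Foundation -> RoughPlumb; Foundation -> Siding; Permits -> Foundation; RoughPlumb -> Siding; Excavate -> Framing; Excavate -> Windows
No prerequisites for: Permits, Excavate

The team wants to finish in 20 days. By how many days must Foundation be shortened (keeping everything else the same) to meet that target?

2

Current finish: 22 days; target: 20.
Foundation is on every critical path, so each day cut from Foundation cuts the finish by one (this holds down to a finish of 20).
Need 22 − 20 = 2 days off Foundation → Foundation becomes 6 days, finish becomes 20.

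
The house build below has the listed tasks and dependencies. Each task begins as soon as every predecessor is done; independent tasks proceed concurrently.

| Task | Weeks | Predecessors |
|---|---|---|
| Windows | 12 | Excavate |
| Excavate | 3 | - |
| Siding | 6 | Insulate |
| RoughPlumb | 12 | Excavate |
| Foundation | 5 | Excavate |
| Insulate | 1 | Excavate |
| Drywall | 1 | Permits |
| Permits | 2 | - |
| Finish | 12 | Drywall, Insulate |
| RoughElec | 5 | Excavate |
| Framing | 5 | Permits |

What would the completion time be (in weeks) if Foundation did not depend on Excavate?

Original critical path: Excavate→Insulate→Finish = 3+1+12 = 16 ⇒ 16 weeks.
Without Excavate→Foundation, Foundation's earliest start moves from 3 to 0.
After: Excavate→Insulate→Finish = 3+1+12 = 16 → 16 weeks.

16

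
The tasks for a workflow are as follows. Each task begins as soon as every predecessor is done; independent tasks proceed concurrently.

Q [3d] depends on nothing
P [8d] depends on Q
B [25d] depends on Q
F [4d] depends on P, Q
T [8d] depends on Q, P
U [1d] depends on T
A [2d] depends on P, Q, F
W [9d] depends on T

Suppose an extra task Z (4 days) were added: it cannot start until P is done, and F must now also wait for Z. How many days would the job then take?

Originally the job takes 28 days.
With Z inserted, F now waits for max(P, Q, Z).
New critical path: Q→P→T→W = 3+8+8+9 = 28 ⇒ 28 days.

28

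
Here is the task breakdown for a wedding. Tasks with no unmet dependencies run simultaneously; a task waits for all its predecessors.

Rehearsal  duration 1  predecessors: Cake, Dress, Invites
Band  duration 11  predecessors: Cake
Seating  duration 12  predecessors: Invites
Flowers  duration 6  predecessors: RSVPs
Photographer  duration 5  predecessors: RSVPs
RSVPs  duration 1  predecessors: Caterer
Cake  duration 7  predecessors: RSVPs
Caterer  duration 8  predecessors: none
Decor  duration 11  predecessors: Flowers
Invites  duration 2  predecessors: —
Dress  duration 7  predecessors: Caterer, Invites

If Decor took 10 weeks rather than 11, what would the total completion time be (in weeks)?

27

Actual critical path: Caterer→RSVPs→Cake→Band = 8+1+7+11 = 27 ⇒ 27 weeks.
The longest path through Decor is only 26 weeks, so Decor has float 1.
That remains the longest chain; total 27 weeks.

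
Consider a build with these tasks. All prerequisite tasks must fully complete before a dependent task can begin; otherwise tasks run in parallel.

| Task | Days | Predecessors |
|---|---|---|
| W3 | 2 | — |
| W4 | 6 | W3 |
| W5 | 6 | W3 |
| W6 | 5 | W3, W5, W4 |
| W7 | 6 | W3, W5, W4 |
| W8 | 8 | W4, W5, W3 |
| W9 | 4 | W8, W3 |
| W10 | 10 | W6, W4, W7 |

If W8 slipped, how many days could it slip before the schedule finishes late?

4

W3→W4→W7→W10 = 2+6+6+10 = 24 sets the makespan at 24 days.
Longest path through W8: 20 days (earliest finish 16, latest finish 20).
So W8 can slip 20 − 16 = 4 days.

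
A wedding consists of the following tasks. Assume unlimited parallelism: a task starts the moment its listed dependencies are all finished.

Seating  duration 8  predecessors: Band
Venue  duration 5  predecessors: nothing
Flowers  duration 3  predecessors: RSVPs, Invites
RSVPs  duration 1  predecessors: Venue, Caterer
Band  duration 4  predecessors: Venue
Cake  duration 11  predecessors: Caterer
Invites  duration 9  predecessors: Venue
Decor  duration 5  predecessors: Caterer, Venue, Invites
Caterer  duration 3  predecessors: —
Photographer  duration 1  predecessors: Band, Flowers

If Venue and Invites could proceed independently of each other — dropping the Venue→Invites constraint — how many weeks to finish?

17

With the dependency in place, Venue→Invites→Decor = 5+9+5 = 19 sets the finish at 19 weeks.
Without Venue→Invites, Invites's earliest start moves from 5 to 0.
The longest chain is now Venue→Band→Seating = 5+4+8 = 17, so the wedding takes 17 weeks.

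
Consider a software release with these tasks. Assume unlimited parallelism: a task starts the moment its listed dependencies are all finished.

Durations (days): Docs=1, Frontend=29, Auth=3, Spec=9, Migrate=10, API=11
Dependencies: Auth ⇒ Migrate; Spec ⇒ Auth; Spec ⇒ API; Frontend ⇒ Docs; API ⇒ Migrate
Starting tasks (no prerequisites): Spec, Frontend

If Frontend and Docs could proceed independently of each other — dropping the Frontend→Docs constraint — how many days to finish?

Before: longest chain Spec→API→Migrate = 9+11+10 = 30, finish 30.
Without Frontend→Docs, Docs's earliest start moves from 29 to 0.
After: Spec→API→Migrate = 9+11+10 = 30 → 30 days.

30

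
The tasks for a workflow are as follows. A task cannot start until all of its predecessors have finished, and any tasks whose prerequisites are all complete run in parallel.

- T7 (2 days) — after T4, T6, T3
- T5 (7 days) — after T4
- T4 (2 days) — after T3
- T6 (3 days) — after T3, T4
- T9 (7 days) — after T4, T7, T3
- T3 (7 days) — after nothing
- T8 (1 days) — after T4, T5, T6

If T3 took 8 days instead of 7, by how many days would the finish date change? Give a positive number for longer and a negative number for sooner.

1

Actual critical path: T3→T4→T6→T7→T9 = 7+2+3+2+7 = 21 ⇒ 21 days.
T3 is on the critical path; changing it to 8 makes that path 22 days.
That remains the longest chain; total 22 days.
Change in finish: 22 − 21 = +1 days.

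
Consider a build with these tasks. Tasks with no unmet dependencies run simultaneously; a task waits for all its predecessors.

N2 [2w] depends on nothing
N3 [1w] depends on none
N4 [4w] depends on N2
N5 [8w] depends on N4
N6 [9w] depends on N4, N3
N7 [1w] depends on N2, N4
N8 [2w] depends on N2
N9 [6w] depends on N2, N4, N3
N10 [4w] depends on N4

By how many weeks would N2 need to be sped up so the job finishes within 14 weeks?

1

Current finish: 15 weeks; target: 14.
N2 is on every critical path, so each week cut from N2 cuts the finish by one (this holds down to a finish of 14).
Need 15 − 14 = 1 week off N2 → N2 becomes 1 week, finish becomes 14.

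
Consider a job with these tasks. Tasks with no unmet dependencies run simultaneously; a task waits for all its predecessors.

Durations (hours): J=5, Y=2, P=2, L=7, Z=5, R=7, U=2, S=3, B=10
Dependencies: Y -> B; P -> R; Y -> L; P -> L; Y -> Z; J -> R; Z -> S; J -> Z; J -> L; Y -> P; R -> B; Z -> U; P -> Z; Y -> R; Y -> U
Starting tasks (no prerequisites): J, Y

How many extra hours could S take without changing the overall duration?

9

Critical path: J→R→B = 5+7+10 = 22, so the finish is 22 hours.
S finishes as early as 13 and must finish by 22.
So S can slip 22 − 13 = 9 hours.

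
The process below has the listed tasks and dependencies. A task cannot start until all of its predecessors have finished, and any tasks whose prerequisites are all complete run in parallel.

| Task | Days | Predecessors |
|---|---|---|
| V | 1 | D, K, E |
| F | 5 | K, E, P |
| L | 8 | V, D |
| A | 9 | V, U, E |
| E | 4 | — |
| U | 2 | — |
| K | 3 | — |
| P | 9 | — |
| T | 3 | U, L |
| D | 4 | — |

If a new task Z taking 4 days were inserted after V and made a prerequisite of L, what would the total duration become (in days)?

20

Originally the project takes 16 days.
With Z inserted, L now waits for max(V, D, Z).
New critical path: D→V→Z→L→T = 4+1+4+8+3 = 20 ⇒ 20 days.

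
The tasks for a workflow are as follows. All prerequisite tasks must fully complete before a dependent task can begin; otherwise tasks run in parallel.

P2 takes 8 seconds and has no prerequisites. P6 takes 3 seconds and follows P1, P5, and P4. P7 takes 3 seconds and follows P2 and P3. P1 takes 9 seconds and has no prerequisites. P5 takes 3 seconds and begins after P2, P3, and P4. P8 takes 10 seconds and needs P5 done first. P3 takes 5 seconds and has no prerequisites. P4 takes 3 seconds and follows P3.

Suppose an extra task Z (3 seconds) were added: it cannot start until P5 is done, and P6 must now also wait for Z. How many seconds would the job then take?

21

Originally the job takes 21 seconds.
With Z inserted, P6 now waits for max(P1, P5, P4, Z).
New critical path: P2→P5→P8 = 8+3+10 = 21 ⇒ 21 seconds.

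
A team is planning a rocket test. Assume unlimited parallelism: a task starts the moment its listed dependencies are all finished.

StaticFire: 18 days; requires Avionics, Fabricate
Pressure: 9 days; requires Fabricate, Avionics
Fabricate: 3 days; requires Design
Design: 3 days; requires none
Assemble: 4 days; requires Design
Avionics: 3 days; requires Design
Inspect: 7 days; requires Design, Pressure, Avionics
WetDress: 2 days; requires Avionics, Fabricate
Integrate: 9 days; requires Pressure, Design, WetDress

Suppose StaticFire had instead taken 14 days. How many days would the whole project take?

The binding path is Design→Avionics→StaticFire = 3+3+18 = 24; finish at 24 days.
StaticFire lies on that path, so at 14 days the path becomes 20 days.
The binding chain switches to Design→Fabricate→Pressure→Integrate = 3+3+9+9 = 24; finish 24 days.

24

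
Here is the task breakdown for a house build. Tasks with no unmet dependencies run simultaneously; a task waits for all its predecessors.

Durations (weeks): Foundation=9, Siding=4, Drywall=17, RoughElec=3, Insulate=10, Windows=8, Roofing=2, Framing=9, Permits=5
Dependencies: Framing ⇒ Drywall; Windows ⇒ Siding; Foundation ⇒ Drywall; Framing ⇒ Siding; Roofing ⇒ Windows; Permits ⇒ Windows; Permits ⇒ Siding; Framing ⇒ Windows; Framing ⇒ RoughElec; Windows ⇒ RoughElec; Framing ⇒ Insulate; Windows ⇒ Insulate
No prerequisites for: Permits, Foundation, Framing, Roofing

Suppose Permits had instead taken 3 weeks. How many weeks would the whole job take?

27

Critical path before the change: Framing→Windows→Insulate = 9+8+10 = 27 giving 27 weeks.
Permits has 4 weeks of float (longest path through it is 23).
The critical path is still Framing→Windows→Insulate; finish is now 27 weeks.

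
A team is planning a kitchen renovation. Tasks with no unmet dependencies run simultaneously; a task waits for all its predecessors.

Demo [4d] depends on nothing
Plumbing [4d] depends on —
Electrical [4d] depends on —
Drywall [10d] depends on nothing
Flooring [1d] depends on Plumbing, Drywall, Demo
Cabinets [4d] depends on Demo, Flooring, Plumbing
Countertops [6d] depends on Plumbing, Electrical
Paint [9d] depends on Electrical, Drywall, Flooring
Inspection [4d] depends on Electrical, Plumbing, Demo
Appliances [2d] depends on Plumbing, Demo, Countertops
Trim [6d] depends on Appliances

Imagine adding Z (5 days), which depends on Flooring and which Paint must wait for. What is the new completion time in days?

25

Originally the plan takes 20 days.
With Z inserted, Paint now waits for max(Electrical, Drywall, Flooring, Z).
New critical path: Drywall→Flooring→Z→Paint = 10+1+5+9 = 25 ⇒ 25 days.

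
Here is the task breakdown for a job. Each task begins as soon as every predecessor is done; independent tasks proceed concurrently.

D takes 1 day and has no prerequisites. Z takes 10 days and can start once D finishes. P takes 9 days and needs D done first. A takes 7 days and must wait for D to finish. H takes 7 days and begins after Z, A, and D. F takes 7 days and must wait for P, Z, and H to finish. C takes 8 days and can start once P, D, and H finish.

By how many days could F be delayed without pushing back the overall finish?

1

The longest chain is D→Z→H→C = 1+10+7+8 = 26; overall finish 26 days.
Longest path through F: 25 days (earliest finish 25, latest finish 26).
Slack of F = 19 − 18 = 1 day.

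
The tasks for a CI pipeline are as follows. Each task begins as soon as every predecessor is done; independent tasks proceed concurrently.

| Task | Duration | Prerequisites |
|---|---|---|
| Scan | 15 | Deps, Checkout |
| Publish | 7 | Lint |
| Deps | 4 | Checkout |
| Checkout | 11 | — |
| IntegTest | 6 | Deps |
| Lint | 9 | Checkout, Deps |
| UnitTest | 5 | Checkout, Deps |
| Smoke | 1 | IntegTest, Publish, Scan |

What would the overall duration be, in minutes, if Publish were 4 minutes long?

31

The binding path is Checkout→Deps→Lint→Publish→Smoke = 11+4+9+7+1 = 32; finish at 32 minutes.
Since Publish is critical, the -3 change carries straight to that chain (now 29 minutes).
The binding chain switches to Checkout→Deps→Scan→Smoke = 11+4+15+1 = 31; finish 31 minutes.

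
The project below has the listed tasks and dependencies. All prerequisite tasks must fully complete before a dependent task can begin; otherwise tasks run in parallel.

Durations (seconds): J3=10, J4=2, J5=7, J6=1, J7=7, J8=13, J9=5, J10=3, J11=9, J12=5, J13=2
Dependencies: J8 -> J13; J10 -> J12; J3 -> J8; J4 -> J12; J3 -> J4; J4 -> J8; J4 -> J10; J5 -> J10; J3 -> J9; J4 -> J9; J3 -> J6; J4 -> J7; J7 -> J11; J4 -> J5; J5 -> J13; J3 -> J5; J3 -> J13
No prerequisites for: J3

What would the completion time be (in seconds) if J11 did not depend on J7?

27

Before: longest chain J3→J4→J7→J11 = 10+2+7+9 = 28, finish 28.
Without J7→J11, J11's earliest start moves from 19 to 0.
New critical path: J3→J4→J5→J10→J12 = 10+2+7+3+5 = 27 ⇒ 27 seconds.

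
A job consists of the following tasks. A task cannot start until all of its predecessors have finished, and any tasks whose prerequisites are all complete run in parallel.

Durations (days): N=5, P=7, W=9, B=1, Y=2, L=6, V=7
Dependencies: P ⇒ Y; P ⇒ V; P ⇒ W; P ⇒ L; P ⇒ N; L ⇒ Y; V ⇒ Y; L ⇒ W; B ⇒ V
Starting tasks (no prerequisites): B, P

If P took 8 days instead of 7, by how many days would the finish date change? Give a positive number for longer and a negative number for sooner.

1

As given, the longest chain is P→L→W = 7+6+9 = 22, so the finish is 22 days.
P is on the critical path; changing it to 8 makes that path 23 days.
That remains the longest chain; total 23 days.
Change in finish: 23 − 22 = +1 days.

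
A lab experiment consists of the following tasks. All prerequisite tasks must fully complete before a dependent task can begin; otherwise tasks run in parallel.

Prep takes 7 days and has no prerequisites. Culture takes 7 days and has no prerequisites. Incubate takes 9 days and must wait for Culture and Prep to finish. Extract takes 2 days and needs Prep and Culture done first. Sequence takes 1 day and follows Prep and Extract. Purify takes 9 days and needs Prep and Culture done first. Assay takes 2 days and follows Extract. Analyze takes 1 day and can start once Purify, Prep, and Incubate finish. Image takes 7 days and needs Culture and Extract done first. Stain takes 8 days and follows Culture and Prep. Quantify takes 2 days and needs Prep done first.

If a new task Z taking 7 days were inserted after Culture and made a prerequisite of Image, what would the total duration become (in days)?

21

Originally the job takes 17 days.
With Z inserted, Image now waits for max(Culture, Extract, Z).
New critical path: Culture→Z→Image = 7+7+7 = 21 ⇒ 21 days.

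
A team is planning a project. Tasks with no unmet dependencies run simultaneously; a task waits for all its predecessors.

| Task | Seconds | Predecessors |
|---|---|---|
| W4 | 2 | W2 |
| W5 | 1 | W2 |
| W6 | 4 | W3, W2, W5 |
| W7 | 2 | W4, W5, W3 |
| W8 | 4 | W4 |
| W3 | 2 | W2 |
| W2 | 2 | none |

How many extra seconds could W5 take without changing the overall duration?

W2→W3→W6 = 2+2+4 = 8 sets the makespan at 8 seconds.
The longest chain containing W5 totals 7 seconds.
Slack of W5 = 3 − 2 = 1 second.

1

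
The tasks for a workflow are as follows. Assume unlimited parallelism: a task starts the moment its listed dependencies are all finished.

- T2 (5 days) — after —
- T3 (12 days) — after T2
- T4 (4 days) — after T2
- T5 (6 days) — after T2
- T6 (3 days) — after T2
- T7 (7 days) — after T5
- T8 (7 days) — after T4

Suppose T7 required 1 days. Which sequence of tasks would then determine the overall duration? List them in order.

As given, the longest chain is T2→T5→T7 = 5+6+7 = 18, so the finish is 18 days.
T7 is on the critical path; changing it to 1 makes that path 12 days.
New critical path: T2→T3 = 5+12 = 17 ⇒ 17 days.

T2, T3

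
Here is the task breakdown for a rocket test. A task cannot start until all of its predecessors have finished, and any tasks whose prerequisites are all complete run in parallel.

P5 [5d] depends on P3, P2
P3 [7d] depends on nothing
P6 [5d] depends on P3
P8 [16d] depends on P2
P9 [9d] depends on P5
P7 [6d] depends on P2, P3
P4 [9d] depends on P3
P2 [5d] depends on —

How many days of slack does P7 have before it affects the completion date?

8

P2→P8 = 5+16 = 21 sets the makespan at 21 days.
Longest path through P7: 13 days (earliest finish 13, latest finish 21).
Slack of P7 = 15 − 7 = 8 days.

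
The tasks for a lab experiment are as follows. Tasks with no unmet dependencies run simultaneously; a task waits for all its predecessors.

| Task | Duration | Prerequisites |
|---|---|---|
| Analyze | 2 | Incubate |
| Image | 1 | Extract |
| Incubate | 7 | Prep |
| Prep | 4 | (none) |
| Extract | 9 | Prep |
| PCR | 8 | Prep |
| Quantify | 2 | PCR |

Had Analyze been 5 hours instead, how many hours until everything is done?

As given, the longest chain is Prep→Extract→Image = 4+9+1 = 14, so the finish is 14 hours.
Analyze is off the critical path — its longest chain is 13 hours, giving 1 of slack.
Now Prep→Incubate→Analyze = 4+7+5 = 16 is longest, so the finish becomes 16 hours.

16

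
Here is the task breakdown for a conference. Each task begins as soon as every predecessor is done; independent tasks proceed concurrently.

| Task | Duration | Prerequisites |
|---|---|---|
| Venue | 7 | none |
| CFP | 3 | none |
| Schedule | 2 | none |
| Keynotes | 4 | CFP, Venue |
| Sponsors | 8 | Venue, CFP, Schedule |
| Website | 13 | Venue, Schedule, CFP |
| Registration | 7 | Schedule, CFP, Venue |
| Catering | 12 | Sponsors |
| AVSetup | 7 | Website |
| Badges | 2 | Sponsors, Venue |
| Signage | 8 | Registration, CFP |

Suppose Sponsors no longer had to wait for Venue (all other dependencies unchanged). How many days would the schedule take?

27

Original critical path: Venue→Sponsors→Catering = 7+8+12 = 27 ⇒ 27 days.
Without Venue→Sponsors, Sponsors's earliest start moves from 7 to 3.
After: Venue→Website→AVSetup = 7+13+7 = 27 → 27 days.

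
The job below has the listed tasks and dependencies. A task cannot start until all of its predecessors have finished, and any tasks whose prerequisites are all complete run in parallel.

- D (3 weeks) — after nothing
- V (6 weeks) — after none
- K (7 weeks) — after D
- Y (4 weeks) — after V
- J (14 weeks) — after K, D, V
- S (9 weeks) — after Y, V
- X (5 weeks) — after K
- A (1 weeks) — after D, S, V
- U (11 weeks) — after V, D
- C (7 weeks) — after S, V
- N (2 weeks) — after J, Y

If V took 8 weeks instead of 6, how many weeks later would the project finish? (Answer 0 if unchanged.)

Critical path before the change: V→Y→S→C = 6+4+9+7 = 26 giving 26 weeks.
V is on the critical path; changing it to 8 makes that path 28 weeks.
The critical path is still V→Y→S→C; finish is now 28 weeks.
Change in finish: 28 − 26 = +2 weeks.

2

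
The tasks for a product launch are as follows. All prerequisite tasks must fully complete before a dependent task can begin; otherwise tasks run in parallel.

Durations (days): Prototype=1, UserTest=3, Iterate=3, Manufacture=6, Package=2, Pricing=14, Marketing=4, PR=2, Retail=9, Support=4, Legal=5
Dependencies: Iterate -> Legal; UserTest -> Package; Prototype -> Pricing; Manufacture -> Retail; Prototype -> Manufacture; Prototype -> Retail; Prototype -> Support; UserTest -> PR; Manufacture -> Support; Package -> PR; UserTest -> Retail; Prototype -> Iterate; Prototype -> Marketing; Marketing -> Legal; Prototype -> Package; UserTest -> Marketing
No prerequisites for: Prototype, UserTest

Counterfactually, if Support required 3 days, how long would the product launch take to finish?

16

Critical path before the change: Prototype→Manufacture→Retail = 1+6+9 = 16 giving 16 days.
The longest path through Support is only 11 days, so Support has float 5.
The critical path is still Prototype→Manufacture→Retail; finish is now 16 days.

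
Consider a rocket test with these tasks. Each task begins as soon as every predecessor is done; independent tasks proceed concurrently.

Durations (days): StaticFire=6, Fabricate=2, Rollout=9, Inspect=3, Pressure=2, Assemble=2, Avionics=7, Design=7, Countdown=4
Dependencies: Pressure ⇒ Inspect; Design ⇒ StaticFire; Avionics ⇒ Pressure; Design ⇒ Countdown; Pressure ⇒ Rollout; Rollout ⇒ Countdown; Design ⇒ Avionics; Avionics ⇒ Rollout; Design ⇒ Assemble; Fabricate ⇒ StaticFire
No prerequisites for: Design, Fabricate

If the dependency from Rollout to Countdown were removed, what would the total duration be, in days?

25

Before: longest chain Design→Avionics→Pressure→Rollout→Countdown = 7+7+2+9+4 = 29, finish 29.
Without Rollout→Countdown, Countdown's earliest start moves from 25 to 7.
After: Design→Avionics→Pressure→Rollout = 7+7+2+9 = 25 → 25 days.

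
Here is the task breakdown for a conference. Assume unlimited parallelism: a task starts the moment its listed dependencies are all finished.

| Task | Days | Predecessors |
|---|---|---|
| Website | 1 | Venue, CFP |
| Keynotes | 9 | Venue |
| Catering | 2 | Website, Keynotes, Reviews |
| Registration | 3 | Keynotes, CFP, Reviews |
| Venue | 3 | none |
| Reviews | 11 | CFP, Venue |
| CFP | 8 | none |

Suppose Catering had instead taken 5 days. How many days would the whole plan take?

24

Actual critical path: CFP→Reviews→Registration = 8+11+3 = 22 ⇒ 22 days.
Catering is off the critical path — its longest chain is 21 days, giving 1 of slack.
Now CFP→Reviews→Catering = 8+11+5 = 24 is longest, so the finish becomes 24 days.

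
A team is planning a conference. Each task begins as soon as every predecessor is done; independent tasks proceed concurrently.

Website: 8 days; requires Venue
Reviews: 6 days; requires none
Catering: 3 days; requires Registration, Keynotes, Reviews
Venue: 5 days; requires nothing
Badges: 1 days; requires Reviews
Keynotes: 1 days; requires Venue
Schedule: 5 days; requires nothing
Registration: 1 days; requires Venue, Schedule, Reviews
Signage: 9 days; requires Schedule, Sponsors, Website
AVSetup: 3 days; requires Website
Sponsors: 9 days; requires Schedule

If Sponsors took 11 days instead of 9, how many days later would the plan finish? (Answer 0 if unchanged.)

2

The binding path is Schedule→Sponsors→Signage = 5+9+9 = 23; finish at 23 days.
Sponsors is on the critical path; changing it to 11 makes that path 25 days.
That remains the longest chain; total 25 days.
Change in finish: 25 − 23 = +2 days.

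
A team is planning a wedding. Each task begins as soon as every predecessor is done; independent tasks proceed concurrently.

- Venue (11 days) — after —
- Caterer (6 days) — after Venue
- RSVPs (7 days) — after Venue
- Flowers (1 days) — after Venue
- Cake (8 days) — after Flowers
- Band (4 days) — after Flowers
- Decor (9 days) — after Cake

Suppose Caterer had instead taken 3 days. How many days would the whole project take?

29

Actual critical path: Venue→Flowers→Cake→Decor = 11+1+8+9 = 29 ⇒ 29 days.
Caterer has 12 days of float (longest path through it is 17).
The critical path is still Venue→Flowers→Cake→Decor; finish is now 29 days.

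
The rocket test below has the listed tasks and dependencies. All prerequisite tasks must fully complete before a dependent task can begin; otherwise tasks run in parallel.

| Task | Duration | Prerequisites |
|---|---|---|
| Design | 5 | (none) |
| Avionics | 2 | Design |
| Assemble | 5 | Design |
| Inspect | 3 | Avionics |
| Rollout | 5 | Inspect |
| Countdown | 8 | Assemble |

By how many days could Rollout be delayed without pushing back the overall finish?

3

The longest chain is Design→Assemble→Countdown = 5+5+8 = 18; overall finish 18 days.
Longest path through Rollout: 15 days (earliest finish 15, latest finish 18).
Slack of Rollout = 13 − 10 = 3 days.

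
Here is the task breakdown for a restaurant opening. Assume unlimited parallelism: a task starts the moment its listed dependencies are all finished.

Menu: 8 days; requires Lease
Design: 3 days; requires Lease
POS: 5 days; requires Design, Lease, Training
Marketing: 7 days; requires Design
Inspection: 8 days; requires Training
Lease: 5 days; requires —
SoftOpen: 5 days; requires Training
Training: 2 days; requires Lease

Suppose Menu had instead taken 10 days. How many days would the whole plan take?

15

Baseline: Lease→Design→Marketing = 5+3+7 = 15 → 15 days.
The longest path through Menu is only 13 days, so Menu has float 2.
No other chain overtakes it, so the finish is 15 days.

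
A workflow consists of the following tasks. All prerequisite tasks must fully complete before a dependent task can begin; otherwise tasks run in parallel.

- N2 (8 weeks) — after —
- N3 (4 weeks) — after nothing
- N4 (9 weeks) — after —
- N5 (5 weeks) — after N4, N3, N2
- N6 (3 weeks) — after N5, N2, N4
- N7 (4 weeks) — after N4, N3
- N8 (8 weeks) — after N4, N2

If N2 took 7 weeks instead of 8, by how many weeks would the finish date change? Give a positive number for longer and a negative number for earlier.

0

Actual critical path: N4→N5→N6 = 9+5+3 = 17 ⇒ 17 weeks.
N2 has 1 week of float (longest path through it is 16).
That remains the longest chain; total 17 weeks.
Change in finish: 17 − 17 = +0 weeks.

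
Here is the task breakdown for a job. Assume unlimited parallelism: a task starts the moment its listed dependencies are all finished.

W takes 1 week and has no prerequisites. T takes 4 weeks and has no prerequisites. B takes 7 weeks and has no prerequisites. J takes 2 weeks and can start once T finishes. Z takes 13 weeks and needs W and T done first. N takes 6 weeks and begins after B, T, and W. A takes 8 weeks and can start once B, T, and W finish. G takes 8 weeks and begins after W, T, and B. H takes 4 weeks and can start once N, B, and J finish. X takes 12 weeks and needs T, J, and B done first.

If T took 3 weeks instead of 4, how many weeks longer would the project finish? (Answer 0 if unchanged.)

As given, the longest chain is B→X = 7+12 = 19, so the finish is 19 weeks.
T is off the critical path — its longest chain is 18 weeks, giving 1 of slack.
That remains the longest chain; total 19 weeks.
Change in finish: 19 − 19 = +0 weeks.

0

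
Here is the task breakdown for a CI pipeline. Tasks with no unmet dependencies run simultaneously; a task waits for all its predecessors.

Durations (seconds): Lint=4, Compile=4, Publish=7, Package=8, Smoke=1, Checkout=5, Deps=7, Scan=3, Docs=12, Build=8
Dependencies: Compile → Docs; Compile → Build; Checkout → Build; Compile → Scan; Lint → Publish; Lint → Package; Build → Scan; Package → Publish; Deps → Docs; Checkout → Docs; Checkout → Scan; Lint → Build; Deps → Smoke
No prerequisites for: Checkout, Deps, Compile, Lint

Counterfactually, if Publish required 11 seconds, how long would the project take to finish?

Baseline: Lint→Package→Publish = 4+8+7 = 19 → 19 seconds.
Publish lies on that path, so at 11 seconds the path becomes 23 seconds.
No other chain overtakes it, so the finish is 23 seconds.

23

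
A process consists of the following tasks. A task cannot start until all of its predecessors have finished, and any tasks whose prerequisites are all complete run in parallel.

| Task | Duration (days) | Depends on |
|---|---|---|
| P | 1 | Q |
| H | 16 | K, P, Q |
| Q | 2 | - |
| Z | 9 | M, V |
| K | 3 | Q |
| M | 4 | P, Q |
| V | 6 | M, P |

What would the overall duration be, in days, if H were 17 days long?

Critical path before the change: Q→P→M→V→Z = 2+1+4+6+9 = 22 giving 22 days.
The longest path through H is only 21 days, so H has float 1.
The critical path is still Q→P→M→V→Z; finish is now 22 days.

22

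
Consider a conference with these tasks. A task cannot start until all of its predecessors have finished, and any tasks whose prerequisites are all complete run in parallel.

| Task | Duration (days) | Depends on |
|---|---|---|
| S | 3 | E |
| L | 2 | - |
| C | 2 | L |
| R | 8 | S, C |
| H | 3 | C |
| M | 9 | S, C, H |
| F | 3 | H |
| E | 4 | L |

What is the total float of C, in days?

The longest chain is L→E→S→M = 2+4+3+9 = 18; overall finish 18 days.
The longest chain containing C totals 16 days.
Slack of C = 4 − 2 = 2 days.

2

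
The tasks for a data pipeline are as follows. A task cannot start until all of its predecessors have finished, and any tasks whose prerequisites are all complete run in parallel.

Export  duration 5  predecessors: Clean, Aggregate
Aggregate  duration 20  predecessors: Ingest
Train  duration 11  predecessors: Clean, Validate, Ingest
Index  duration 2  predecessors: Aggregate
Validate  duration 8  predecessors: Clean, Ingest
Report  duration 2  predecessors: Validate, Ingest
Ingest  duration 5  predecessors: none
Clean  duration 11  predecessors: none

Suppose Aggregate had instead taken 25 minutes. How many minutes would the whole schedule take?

Baseline: Ingest→Aggregate→Export = 5+20+5 = 30 → 30 minutes.
Aggregate lies on that path, so at 25 minutes the path becomes 35 minutes.
That remains the longest chain; total 35 minutes.

35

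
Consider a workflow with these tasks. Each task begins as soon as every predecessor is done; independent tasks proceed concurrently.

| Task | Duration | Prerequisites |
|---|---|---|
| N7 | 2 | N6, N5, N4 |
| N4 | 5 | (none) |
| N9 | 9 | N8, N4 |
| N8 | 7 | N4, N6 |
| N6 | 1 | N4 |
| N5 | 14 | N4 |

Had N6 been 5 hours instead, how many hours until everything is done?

26

Critical path before the change: N4→N6→N8→N9 = 5+1+7+9 = 22 giving 22 hours.
N6 is on the critical path; changing it to 5 makes that path 26 hours.
No other chain overtakes it, so the finish is 26 hours.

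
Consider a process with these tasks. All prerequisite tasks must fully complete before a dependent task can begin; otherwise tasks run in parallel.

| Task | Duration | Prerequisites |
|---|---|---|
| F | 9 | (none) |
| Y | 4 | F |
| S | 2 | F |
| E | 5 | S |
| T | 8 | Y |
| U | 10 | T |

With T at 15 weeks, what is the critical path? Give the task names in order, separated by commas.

F, Y, T, U

Critical path before the change: F→Y→T→U = 9+4+8+10 = 31 giving 31 weeks.
T lies on that path, so at 15 weeks the path becomes 38 weeks.
That remains the longest chain; total 38 weeks.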